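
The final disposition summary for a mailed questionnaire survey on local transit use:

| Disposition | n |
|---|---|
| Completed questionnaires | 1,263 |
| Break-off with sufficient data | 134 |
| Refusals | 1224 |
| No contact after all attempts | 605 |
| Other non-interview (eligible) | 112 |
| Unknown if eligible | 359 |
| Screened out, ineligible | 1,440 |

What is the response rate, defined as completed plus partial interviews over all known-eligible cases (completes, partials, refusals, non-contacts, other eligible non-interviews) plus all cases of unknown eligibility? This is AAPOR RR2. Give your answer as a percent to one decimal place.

37.8%

Top = 1263 + 134 = 1397
Denom = 1263 + 134 + 1224 + 605 + 112 + 359 = 3697
RR2 = 1397 / 3697 = 0.3779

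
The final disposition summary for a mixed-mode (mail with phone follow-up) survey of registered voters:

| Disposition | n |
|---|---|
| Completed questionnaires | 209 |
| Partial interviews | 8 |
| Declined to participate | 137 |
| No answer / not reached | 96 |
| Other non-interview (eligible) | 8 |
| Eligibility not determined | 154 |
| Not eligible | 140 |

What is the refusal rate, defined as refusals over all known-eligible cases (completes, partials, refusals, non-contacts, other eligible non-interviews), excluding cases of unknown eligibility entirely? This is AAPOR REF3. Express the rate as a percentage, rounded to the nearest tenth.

29.9%

Numerator: 137
Base: 209 + 8 + 137 + 96 + 8 = 458
REF3 = 137 / 458 = 0.2991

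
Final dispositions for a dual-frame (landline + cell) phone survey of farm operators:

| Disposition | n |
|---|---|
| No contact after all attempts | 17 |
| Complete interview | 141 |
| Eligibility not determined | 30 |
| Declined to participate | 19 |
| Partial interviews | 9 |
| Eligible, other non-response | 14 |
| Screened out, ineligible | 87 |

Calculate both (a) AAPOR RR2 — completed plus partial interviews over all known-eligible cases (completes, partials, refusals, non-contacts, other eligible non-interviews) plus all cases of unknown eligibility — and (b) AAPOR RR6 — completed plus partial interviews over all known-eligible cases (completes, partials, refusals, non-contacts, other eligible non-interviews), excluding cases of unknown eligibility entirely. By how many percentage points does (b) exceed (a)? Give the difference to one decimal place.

9.8

Top → 141 + 9 = 150
Denominator → 141 + 9 + 19 + 17 + 14 + 30 = 230
RR2 = 150 / 230 = 0.6522
Denominator → 141 + 9 + 19 + 17 + 14 = 200
RR6 = 150 / 200 = 0.7500
Difference = 75.00 − 65.22 = 9.78 percentage points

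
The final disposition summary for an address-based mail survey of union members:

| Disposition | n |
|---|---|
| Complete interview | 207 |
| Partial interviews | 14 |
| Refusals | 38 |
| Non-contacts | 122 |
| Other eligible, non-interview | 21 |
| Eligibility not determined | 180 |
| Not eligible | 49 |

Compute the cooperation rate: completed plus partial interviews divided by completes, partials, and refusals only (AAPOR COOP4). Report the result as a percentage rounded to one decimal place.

Numerator = 207 + 14 = 221
Base = 207 + 14 + 38 = 259
COOP4 = 221 / 259 = 0.8533

85.3%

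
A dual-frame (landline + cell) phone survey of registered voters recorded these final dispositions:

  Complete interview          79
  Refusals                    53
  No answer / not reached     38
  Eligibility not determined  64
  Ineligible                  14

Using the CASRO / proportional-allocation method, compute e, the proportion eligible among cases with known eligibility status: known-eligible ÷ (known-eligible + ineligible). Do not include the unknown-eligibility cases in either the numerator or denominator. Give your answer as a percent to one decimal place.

Determined eligible = 79 + 53 + 38 = 170
e = 170 / (170 + 14) = 170 / 184 = 0.9239

92.4%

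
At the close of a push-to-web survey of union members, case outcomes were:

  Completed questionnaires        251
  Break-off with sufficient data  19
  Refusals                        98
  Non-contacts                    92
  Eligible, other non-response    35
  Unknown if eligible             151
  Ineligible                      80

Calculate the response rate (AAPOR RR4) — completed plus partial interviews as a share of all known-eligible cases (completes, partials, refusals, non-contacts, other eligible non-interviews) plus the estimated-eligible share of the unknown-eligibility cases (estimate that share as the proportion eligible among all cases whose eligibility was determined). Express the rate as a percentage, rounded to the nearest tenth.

43.2%

Numerator = 251 + 19 = 270
Determined eligible = 251 + 19 + 98 + 92 + 35 = 495
e = 495 / (495 + 80) = 495 / 575 = 0.8609
Estimated eligible among unknowns = 0.8609 × 151 = 130.00
Base = 495 + 130.00 = 625.00
RR4 = 270 / 625.00 = 0.4320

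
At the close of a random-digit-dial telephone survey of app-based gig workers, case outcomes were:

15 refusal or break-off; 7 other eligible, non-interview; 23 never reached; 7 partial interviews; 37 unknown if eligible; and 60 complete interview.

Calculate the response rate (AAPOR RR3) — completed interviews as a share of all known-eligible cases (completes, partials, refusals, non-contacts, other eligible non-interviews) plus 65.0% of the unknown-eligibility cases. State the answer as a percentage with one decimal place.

Num = 60
Eligible (known) = 60 + 7 + 15 + 23 + 7 = 112
e × U = 0.6500 × 37 = 24.05
Base = 112 + 24.05 = 136.05
RR3 = 60 / 136.05 = 0.4410

44.1%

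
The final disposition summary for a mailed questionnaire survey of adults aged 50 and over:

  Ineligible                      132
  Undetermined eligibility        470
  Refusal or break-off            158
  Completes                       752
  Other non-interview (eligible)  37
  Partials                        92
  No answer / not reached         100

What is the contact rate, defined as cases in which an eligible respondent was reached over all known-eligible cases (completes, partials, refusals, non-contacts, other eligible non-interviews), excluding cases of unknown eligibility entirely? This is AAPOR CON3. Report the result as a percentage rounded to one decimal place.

91.2%

Numerator = 752 + 92 + 158 + 37 = 1039
Base = 752 + 92 + 158 + 100 + 37 = 1139
CON3 = 1039 / 1139 = 0.9122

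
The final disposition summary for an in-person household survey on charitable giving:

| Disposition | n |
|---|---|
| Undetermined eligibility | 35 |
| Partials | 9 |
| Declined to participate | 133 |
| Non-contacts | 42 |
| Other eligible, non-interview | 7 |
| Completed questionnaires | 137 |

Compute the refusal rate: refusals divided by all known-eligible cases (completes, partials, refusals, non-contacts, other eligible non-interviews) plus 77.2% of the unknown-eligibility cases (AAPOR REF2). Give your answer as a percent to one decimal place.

37.5%

Numerator = 133
Eligible (known) = 137 + 9 + 133 + 42 + 7 = 328
Estimated eligible among unknowns = 0.7720 × 35 = 27.02
Denominator = 328 + 27.02 = 355.02
REF2 = 133 / 355.02 = 0.3746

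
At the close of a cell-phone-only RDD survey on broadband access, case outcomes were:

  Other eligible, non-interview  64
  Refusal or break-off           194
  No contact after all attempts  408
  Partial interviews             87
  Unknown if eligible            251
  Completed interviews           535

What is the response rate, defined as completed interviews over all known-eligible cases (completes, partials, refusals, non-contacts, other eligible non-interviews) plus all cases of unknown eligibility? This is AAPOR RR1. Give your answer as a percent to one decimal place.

34.8%

Numerator → 535
Denom → 535 + 87 + 194 + 408 + 64 + 251 = 1539
RR1 = 535 / 1539 = 0.3476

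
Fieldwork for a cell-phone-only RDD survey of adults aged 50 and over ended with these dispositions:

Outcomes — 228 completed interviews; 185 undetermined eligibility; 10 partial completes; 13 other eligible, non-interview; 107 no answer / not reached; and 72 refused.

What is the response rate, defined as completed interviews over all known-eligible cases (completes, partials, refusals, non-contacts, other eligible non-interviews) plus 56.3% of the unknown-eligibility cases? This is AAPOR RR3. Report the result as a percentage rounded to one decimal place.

Numerator = 228
Known eligible = 228 + 10 + 72 + 107 + 13 = 430
e × U = 0.5630 × 185 = 104.15
Base = 430 + 104.15 = 534.15
RR3 = 228 / 534.15 = 0.4268

42.7%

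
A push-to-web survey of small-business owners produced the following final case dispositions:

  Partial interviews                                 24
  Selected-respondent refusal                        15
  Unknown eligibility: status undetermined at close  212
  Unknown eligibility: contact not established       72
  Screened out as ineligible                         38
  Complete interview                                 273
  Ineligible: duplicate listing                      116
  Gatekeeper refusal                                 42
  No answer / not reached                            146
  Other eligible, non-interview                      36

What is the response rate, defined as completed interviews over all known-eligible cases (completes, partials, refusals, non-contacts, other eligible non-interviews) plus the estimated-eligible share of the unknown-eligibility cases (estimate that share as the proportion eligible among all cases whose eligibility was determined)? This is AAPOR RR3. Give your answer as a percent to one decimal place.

Refused = 42 + 15 = 57
Eligibility not determined = 72 + 212 = 284
Screened out, ineligible = 38 + 116 = 154
Top: 273
Eligible (known): 273 + 24 + 57 + 146 + 36 = 536
e = 536 / (536 + 154) = 536 / 690 = 0.7768
Eligible share of unknowns: 0.7768 × 284 = 220.61
Base: 536 + 220.61 = 756.61
RR3 = 273 / 756.61 = 0.3608

36.1%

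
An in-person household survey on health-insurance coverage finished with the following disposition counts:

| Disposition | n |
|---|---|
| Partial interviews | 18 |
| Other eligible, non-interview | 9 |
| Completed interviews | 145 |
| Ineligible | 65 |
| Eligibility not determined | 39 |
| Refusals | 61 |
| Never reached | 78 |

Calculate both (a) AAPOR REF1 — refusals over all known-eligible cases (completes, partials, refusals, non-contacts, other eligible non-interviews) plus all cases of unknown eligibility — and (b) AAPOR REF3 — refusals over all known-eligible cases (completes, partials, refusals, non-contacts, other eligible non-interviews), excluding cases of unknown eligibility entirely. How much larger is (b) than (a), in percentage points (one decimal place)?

Num → 61
Base → 145 + 18 + 61 + 78 + 9 + 39 = 350
REF1 = 61 / 350 = 0.1743
Base → 145 + 18 + 61 + 78 + 9 = 311
REF3 = 61 / 311 = 0.1961
Difference = 19.61 − 17.43 = 2.18 percentage points

2.2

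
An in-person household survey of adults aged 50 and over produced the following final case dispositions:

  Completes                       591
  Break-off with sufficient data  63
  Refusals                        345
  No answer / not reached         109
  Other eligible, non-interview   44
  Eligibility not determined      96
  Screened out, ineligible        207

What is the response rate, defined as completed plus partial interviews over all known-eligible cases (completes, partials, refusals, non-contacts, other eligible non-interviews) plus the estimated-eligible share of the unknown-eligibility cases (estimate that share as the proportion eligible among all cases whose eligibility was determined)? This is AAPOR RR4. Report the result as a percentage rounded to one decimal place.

53.0%

Numerator = 591 + 63 = 654
Known eligible = 591 + 63 + 345 + 109 + 44 = 1152
e = 1152 / (1152 + 207) = 1152 / 1359 = 0.8477
Eligible share of unknowns = 0.8477 × 96 = 81.38
Denominator = 1152 + 81.38 = 1233.38
RR4 = 654 / 1233.38 = 0.5303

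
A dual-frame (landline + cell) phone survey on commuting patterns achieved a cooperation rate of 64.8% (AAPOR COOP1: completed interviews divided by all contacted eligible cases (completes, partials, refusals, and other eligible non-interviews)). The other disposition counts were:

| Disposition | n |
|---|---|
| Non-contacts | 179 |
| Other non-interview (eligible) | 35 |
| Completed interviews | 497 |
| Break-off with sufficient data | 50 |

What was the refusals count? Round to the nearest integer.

185

COOP1 = 497 / D = 0.648
D = 497 / 0.648 = 767.0
Remaining denominator categories sum to 582
refusals = 767.0 − 582 ≈ 185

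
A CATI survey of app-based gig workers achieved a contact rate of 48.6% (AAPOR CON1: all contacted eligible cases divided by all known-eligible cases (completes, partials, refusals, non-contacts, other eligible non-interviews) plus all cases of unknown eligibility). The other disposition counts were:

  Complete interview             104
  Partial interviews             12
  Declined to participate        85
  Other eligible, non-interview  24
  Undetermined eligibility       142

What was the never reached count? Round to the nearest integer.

96

Top → 104 + 12 + 85 + 24 = 225
CON1 = 225 / D = 0.486
D = 225 / 0.486 = 463.0
Other denominator terms total 367
never reached = 463.0 − 367 ≈ 96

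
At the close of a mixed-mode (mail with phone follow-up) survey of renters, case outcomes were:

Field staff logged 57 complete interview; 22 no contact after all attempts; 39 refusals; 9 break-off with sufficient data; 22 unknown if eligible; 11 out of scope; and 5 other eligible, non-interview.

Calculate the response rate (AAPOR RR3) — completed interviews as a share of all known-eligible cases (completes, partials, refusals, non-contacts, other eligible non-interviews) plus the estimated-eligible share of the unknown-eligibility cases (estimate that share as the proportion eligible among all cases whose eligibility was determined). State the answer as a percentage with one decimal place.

37.4%

Top = 57
Known eligible = 57 + 9 + 39 + 22 + 5 = 132
e = 132 / (132 + 11) = 132 / 143 = 0.9231
Estimated eligible among unknowns = 0.9231 × 22 = 20.31
Denom = 132 + 20.31 = 152.31
RR3 = 57 / 152.31 = 0.3742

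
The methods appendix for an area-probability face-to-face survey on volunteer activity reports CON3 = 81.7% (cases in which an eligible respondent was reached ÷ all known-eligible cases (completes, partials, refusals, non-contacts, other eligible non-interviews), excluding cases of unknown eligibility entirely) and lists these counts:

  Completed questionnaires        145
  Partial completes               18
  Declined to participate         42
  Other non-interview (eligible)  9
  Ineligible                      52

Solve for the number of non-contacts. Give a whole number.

Num = 145 + 18 + 42 + 9 = 214
CON3 = 214 / D = 0.817
D = 214 / 0.817 = 261.9
Other denominator terms total 214
non-contacts = 261.9 − 214 ≈ 48

48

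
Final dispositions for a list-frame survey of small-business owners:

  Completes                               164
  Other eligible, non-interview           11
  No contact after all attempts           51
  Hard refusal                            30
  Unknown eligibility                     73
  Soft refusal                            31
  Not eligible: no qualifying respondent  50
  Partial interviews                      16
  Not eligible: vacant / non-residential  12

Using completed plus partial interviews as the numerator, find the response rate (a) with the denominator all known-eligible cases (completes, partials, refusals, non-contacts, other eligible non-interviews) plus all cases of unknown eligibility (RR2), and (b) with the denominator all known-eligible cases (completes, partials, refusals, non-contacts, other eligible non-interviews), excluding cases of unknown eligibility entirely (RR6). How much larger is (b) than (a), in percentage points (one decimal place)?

11.5

Refusals = 30 + 31 = 61
Out of scope = 50 + 12 = 62
Numerator = 164 + 16 = 180
Base = 164 + 16 + 61 + 51 + 11 + 73 = 376
RR2 = 180 / 376 = 0.4787
Base = 164 + 16 + 61 + 51 + 11 = 303
RR6 = 180 / 303 = 0.5941
Difference = 59.41 − 47.87 = 11.54 percentage points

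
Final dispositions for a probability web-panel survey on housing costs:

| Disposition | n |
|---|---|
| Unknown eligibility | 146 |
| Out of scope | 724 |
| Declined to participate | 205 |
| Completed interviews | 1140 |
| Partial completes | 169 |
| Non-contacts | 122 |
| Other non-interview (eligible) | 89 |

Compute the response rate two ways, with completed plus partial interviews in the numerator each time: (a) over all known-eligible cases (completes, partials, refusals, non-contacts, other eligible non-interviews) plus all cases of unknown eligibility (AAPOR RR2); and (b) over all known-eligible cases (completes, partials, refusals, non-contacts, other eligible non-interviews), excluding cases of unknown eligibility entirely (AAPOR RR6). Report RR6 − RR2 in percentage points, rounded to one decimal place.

Numerator → 1140 + 169 = 1309
Denominator → 1140 + 169 + 205 + 122 + 89 + 146 = 1871
RR2 = 1309 / 1871 = 0.6996
Denominator → 1140 + 169 + 205 + 122 + 89 = 1725
RR6 = 1309 / 1725 = 0.7588
Difference = 75.88 − 69.96 = 5.92 percentage points

5.9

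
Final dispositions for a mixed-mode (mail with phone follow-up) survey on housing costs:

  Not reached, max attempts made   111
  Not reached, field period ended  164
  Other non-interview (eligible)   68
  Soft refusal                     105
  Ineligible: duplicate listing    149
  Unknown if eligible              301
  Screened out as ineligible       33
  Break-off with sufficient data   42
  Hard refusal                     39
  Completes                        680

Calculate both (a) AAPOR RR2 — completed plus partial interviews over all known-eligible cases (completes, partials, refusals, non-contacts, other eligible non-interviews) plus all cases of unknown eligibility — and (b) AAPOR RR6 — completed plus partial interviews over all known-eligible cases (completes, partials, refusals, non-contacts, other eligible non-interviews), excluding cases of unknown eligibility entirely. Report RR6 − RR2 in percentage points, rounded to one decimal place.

Declined to participate = 39 + 105 = 144
No answer / not reached = 164 + 111 = 275
Not eligible = 33 + 149 = 182
Top = 680 + 42 = 722
Denom = 680 + 42 + 144 + 275 + 68 + 301 = 1510
RR2 = 722 / 1510 = 0.4781
Denom = 680 + 42 + 144 + 275 + 68 = 1209
RR6 = 722 / 1209 = 0.5972
Difference = 59.72 − 47.81 = 11.91 percentage points

11.9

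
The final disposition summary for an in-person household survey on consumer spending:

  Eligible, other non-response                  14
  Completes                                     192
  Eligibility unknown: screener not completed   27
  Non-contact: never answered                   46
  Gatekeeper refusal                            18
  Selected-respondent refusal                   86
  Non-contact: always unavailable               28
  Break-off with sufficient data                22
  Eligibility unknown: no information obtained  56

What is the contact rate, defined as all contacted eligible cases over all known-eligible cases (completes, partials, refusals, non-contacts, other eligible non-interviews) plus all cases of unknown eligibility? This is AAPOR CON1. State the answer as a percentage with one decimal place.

67.9%

Declined to participate = 18 + 86 = 104
Never reached = 46 + 28 = 74
Unknown eligibility = 27 + 56 = 83
Numerator → 192 + 22 + 104 + 14 = 332
Base → 192 + 22 + 104 + 74 + 14 + 83 = 489
CON1 = 332 / 489 = 0.6789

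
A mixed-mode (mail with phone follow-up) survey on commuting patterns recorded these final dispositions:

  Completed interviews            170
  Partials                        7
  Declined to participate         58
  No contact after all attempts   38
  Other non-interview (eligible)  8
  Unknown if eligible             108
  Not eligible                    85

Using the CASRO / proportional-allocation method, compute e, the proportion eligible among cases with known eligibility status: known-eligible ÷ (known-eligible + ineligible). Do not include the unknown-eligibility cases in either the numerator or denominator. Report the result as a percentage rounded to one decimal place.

76.8%

Known eligible = 170 + 7 + 58 + 38 + 8 = 281
e = 281 / (281 + 85) = 281 / 366 = 0.7678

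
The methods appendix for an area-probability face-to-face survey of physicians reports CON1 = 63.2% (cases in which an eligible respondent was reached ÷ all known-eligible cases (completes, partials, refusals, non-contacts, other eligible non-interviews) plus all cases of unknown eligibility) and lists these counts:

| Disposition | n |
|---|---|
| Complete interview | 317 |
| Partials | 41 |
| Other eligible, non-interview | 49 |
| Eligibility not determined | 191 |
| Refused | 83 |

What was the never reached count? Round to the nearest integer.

Top: 317 + 41 + 83 + 49 = 490
CON1 = 490 / D = 0.632
D = 490 / 0.632 = 775.3
Other denominator terms total 681
never reached = 775.3 − 681 ≈ 94

94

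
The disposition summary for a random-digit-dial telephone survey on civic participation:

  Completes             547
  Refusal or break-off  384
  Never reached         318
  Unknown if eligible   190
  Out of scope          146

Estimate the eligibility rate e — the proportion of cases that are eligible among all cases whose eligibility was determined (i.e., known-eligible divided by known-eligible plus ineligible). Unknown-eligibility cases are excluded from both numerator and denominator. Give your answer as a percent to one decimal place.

89.5%

Determined eligible: 547 + 384 + 318 = 1249
e = 1249 / (1249 + 146) = 1249 / 1395 = 0.8953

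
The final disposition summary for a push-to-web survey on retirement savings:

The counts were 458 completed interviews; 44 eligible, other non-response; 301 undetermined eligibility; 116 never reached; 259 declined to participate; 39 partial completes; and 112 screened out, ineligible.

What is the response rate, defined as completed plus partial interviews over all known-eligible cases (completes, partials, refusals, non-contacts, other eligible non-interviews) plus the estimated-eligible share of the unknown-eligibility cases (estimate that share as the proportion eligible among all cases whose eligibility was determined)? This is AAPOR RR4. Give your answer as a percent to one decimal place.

42.0%

Num → 458 + 39 = 497
Known eligible → 458 + 39 + 259 + 116 + 44 = 916
e = 916 / (916 + 112) = 916 / 1028 = 0.8911
Estimated eligible among unknowns → 0.8911 × 301 = 268.22
Denominator → 916 + 268.22 = 1184.22
RR4 = 497 / 1184.22 = 0.4197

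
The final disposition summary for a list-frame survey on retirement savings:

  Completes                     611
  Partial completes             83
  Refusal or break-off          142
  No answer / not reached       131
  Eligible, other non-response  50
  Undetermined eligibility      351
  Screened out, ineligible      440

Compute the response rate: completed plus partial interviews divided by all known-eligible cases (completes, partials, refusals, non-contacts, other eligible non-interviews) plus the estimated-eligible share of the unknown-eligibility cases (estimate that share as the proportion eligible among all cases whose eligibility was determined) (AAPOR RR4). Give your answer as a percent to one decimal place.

Numerator → 611 + 83 = 694
Eligible (known) → 611 + 83 + 142 + 131 + 50 = 1017
e = 1017 / (1017 + 440) = 1017 / 1457 = 0.6980
e × U → 0.6980 × 351 = 245.00
Base → 1017 + 245.00 = 1262.00
RR4 = 694 / 1262.00 = 0.5499

55.0%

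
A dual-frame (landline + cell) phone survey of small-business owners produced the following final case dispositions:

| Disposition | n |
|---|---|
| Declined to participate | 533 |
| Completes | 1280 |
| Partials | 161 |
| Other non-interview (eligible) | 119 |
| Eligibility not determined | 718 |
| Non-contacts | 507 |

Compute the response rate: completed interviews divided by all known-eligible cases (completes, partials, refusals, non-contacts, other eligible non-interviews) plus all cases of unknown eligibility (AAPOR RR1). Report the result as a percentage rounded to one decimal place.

38.6%

Numerator: 1280
Denom: 1280 + 161 + 533 + 507 + 119 + 718 = 3318
RR1 = 1280 / 3318 = 0.3858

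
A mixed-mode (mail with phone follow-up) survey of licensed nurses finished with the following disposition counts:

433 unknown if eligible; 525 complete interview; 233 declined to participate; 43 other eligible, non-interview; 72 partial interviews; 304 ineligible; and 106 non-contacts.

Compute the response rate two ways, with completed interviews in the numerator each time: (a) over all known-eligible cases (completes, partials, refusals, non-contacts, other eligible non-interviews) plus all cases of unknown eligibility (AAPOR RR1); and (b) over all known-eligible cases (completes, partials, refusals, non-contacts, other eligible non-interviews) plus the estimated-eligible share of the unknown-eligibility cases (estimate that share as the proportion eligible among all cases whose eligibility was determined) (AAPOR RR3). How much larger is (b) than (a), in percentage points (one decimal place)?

Top = 525
Denom = 525 + 72 + 233 + 106 + 43 + 433 = 1412
RR1 = 525 / 1412 = 0.3718
Eligible (known) = 525 + 72 + 233 + 106 + 43 = 979
e = 979 / (979 + 304) = 979 / 1283 = 0.7631
Estimated eligible among unknowns = 0.7631 × 433 = 330.42
Denom = 979 + 330.42 = 1309.42
RR3 = 525 / 1309.42 = 0.4009
Difference = 40.09 − 37.18 = 2.91 percentage points

2.9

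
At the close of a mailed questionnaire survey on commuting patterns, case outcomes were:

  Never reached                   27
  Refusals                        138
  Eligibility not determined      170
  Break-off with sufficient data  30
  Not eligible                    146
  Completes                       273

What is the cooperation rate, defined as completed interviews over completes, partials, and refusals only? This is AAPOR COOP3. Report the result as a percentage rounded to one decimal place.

Num: 273
Base: 273 + 30 + 138 = 441
COOP3 = 273 / 441 = 0.6190

61.9%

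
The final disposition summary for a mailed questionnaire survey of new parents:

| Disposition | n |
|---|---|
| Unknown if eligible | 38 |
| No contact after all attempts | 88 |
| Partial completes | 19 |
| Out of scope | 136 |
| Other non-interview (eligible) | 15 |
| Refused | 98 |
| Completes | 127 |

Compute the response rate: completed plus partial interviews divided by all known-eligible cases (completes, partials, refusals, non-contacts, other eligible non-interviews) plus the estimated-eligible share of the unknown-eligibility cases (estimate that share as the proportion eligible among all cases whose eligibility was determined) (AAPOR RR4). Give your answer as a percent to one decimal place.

39.0%

Top → 127 + 19 = 146
Eligible (known) → 127 + 19 + 98 + 88 + 15 = 347
e = 347 / (347 + 136) = 347 / 483 = 0.7184
Estimated eligible among unknowns → 0.7184 × 38 = 27.30
Denominator → 347 + 27.30 = 374.30
RR4 = 146 / 374.30 = 0.3901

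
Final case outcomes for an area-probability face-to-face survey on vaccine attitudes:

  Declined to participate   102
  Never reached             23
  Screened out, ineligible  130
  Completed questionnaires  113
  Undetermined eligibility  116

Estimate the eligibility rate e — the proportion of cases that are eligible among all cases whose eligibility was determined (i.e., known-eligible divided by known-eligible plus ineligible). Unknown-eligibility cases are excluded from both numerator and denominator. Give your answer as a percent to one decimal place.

64.7%

Known eligible: 113 + 102 + 23 = 238
e = 238 / (238 + 130) = 238 / 368 = 0.6467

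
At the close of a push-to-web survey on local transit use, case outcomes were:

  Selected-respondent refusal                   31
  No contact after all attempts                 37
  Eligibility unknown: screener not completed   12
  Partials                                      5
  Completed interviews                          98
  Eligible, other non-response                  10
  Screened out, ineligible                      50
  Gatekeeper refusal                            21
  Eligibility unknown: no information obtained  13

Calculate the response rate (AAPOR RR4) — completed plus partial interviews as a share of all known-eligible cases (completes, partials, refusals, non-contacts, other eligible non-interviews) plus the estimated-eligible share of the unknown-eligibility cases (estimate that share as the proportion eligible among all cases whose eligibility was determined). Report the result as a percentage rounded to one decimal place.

46.4%

Refusals = 21 + 31 = 52
Unknown if eligible = 12 + 13 = 25
Top: 98 + 5 = 103
Known eligible: 98 + 5 + 52 + 37 + 10 = 202
e = 202 / (202 + 50) = 202 / 252 = 0.8016
Eligible share of unknowns: 0.8016 × 25 = 20.04
Denominator: 202 + 20.04 = 222.04
RR4 = 103 / 222.04 = 0.4639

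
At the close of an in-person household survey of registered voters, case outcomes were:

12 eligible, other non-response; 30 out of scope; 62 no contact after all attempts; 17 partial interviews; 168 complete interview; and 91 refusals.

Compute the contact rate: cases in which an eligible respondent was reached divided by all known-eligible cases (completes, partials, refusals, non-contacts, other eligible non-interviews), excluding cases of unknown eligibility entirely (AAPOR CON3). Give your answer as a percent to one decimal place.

82.3%

Num = 168 + 17 + 91 + 12 = 288
Base = 168 + 17 + 91 + 62 + 12 = 350
CON3 = 288 / 350 = 0.8229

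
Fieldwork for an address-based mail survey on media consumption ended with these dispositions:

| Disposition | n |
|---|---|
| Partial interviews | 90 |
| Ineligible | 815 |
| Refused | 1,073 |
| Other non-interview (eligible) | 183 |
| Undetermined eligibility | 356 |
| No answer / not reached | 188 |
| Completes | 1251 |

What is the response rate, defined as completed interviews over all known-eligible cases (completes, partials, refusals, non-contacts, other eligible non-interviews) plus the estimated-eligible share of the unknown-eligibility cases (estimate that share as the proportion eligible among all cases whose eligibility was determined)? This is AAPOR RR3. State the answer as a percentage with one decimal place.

40.9%

Top → 1251
Eligible (known) → 1251 + 90 + 1073 + 188 + 183 = 2785
e = 2785 / (2785 + 815) = 2785 / 3600 = 0.7736
Estimated eligible among unknowns → 0.7736 × 356 = 275.40
Denom → 2785 + 275.40 = 3060.40
RR3 = 1251 / 3060.40 = 0.4088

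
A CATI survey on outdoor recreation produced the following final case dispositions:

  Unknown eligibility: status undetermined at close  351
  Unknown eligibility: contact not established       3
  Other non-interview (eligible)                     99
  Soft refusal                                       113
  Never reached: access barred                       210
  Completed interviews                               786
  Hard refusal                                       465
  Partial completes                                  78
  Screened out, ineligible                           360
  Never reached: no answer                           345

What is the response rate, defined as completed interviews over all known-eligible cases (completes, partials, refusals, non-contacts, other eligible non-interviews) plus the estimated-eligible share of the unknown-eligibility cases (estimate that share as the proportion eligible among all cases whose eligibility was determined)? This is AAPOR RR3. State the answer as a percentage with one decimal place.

32.8%

Refusals = 465 + 113 = 578
No answer / not reached = 345 + 210 = 555
Eligibility not determined = 3 + 351 = 354
Numerator: 786
Determined eligible: 786 + 78 + 578 + 555 + 99 = 2096
e = 2096 / (2096 + 360) = 2096 / 2456 = 0.8534
Estimated eligible among unknowns: 0.8534 × 354 = 302.10
Denom: 2096 + 302.10 = 2398.10
RR3 = 786 / 2398.10 = 0.3278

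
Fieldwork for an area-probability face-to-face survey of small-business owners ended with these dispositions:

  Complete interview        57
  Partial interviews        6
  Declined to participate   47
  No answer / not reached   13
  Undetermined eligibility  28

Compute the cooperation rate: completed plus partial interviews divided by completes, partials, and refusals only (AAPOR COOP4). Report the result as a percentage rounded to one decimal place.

57.3%

Numerator = 57 + 6 = 63
Denom = 57 + 6 + 47 = 110
COOP4 = 63 / 110 = 0.5727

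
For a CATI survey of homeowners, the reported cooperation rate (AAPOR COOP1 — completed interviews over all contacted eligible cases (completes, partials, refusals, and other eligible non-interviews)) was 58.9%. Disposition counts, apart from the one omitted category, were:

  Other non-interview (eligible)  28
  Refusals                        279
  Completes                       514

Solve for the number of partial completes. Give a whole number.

COOP1 = 514 / D = 0.589
D = 514 / 0.589 = 872.7
Remaining denominator categories sum to 821
partial completes = 872.7 − 821 ≈ 52

52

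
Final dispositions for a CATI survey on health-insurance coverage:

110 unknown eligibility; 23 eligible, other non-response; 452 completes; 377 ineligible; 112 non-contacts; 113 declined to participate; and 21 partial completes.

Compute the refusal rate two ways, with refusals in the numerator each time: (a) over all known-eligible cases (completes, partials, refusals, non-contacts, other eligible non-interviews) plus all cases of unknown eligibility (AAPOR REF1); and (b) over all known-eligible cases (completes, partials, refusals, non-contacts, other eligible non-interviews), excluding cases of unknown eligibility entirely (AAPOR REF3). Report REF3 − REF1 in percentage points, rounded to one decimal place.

2.1

Top → 113
Denominator → 452 + 21 + 113 + 112 + 23 + 110 = 831
REF1 = 113 / 831 = 0.1360
Denominator → 452 + 21 + 113 + 112 + 23 = 721
REF3 = 113 / 721 = 0.1567
Difference = 15.67 − 13.60 = 2.07 percentage points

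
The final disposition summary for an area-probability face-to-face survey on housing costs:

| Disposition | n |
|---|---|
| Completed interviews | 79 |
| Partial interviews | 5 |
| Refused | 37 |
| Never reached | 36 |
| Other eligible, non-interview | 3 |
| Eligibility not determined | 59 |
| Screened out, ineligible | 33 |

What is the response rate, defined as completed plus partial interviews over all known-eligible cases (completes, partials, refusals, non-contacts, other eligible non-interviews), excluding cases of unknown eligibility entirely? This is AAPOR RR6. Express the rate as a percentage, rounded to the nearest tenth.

Numerator: 79 + 5 = 84
Denominator: 79 + 5 + 37 + 36 + 3 = 160
RR6 = 84 / 160 = 0.5250

52.5%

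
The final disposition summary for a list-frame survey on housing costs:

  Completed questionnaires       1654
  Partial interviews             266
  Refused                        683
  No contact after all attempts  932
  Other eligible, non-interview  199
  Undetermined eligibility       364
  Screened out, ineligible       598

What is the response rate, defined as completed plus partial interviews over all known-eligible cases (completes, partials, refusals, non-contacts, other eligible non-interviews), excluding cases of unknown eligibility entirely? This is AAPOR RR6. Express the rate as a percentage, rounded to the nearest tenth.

Numerator → 1654 + 266 = 1920
Denom → 1654 + 266 + 683 + 932 + 199 = 3734
RR6 = 1920 / 3734 = 0.5142

51.4%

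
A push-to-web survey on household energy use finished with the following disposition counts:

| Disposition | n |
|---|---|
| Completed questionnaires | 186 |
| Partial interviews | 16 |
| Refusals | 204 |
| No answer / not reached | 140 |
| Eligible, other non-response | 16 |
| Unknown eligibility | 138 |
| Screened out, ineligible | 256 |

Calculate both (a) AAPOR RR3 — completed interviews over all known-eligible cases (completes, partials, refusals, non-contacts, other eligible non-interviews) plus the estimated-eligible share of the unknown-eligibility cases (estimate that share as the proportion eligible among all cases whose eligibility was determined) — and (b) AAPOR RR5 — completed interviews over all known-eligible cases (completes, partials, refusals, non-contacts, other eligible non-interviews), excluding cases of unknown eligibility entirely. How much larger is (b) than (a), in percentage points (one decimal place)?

Num: 186
Known eligible: 186 + 16 + 204 + 140 + 16 = 562
e = 562 / (562 + 256) = 562 / 818 = 0.6870
Estimated eligible among unknowns: 0.6870 × 138 = 94.81
Base: 562 + 94.81 = 656.81
RR3 = 186 / 656.81 = 0.2832
Base: 186 + 16 + 204 + 140 + 16 = 562
RR5 = 186 / 562 = 0.3310
Difference = 33.10 − 28.32 = 4.78 percentage points

4.8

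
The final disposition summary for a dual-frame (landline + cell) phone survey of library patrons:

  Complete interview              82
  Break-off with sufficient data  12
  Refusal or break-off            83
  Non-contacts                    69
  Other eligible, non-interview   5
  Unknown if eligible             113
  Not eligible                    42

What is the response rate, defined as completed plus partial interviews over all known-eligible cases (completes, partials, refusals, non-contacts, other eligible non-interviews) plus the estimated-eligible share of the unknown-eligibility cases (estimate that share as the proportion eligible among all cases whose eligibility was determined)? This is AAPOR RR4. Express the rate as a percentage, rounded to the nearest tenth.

27.0%

Numerator = 82 + 12 = 94
Known eligible = 82 + 12 + 83 + 69 + 5 = 251
e = 251 / (251 + 42) = 251 / 293 = 0.8567
Eligible share of unknowns = 0.8567 × 113 = 96.81
Base = 251 + 96.81 = 347.81
RR4 = 94 / 347.81 = 0.2703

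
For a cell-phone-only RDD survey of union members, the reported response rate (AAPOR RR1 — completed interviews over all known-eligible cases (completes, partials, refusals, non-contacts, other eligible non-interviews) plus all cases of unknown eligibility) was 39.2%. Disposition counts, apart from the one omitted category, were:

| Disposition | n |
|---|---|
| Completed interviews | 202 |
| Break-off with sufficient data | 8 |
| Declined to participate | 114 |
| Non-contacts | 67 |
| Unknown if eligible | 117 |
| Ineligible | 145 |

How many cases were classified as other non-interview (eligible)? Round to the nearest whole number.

7

RR1 = 202 / D = 0.392
D = 202 / 0.392 = 515.3
Other denominator terms total 508
other non-interview (eligible) = 515.3 − 508 ≈ 7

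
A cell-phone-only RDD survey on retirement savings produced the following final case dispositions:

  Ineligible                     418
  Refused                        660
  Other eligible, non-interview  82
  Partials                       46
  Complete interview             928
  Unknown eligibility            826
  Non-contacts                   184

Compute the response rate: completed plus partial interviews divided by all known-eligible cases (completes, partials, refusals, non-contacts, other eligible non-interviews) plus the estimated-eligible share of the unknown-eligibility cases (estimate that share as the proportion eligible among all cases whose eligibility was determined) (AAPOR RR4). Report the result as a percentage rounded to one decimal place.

37.8%

Num: 928 + 46 = 974
Eligible (known): 928 + 46 + 660 + 184 + 82 = 1900
e = 1900 / (1900 + 418) = 1900 / 2318 = 0.8197
e × U: 0.8197 × 826 = 677.07
Denominator: 1900 + 677.07 = 2577.07
RR4 = 974 / 2577.07 = 0.3779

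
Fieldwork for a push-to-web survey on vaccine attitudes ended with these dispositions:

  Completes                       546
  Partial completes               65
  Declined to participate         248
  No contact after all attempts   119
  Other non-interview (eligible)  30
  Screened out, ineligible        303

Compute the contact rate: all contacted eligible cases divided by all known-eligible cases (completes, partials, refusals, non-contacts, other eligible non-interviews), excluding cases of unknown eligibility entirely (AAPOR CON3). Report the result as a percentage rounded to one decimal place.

88.2%

Numerator: 546 + 65 + 248 + 30 = 889
Denom: 546 + 65 + 248 + 119 + 30 = 1008
CON3 = 889 / 1008 = 0.8819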